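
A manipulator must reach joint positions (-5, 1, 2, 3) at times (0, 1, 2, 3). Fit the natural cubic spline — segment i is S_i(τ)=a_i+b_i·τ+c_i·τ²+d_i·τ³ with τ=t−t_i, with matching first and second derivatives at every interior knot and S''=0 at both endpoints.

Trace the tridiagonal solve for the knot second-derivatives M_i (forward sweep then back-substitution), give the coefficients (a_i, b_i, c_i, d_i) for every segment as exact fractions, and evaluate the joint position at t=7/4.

  seg 0: a=-5 b=22/3 c=0 d=-4/3
  seg 1: a=1 b=10/3 c=-4 d=5/3
  seg 2: a=2 b=1/3 c=1 d=-1/3
S(7/4) = 125/64

Δ: Δ0=6, Δ1=1, Δ2=1
row 1: diag=4, rhs=-30; c'=1/4, d'=-15/2
row 2: denom=4−1·1/4=15/4; d'=(0−1·-15/2)/(15/4)=2
back: M2=2
back: M1=-15/2−1/4·2=-8
M: M0=0, M1=-8, M2=2, M3=0
seg 0: a=-5, c=M0/2=0, d=(M1−M0)/(6·1)=-4/3, b=Δ0−h0·(2M0+M1)/6=22/3
seg 1: a=1, c=M1/2=-4, d=(M2−M1)/(6·1)=5/3, b=Δ1−h1·(2M1+M2)/6=10/3
seg 2: a=2, c=M2/2=1, d=(M3−M2)/(6·1)=-1/3, b=Δ2−h2·(2M2+M3)/6=1/3
t_q=7/4 → seg 1, τ=3/4; S=1+10/3·τ+-4·τ²+5/3·τ³=125/64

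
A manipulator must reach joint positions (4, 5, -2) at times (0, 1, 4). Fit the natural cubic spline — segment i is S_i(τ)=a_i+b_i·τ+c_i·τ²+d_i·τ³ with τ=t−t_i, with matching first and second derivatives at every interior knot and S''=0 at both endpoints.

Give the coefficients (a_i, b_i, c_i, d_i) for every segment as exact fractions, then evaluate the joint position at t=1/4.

  seg 0: a=4 b=17/12 c=0 d=-5/12
  seg 1: a=5 b=1/6 c=-5/4 d=5/36
S(1/4) = 1113/256

Δ: Δ0=1, Δ1=-7/3
row 1: diag=8, rhs=-20; c'=3/8, d'=-5/2
back: M1=-5/2
M: M0=0, M1=-5/2, M2=0
seg 0: a=4, c=M0/2=0, d=(M1−M0)/(6·1)=-5/12, b=Δ0−h0·(2M0+M1)/6=17/12
seg 1: a=5, c=M1/2=-5/4, d=(M2−M1)/(6·3)=5/36, b=Δ1−h1·(2M1+M2)/6=1/6
t_q=1/4 → seg 0, τ=1/4; S=4+17/12·τ+0·τ²+-5/12·τ³=1113/256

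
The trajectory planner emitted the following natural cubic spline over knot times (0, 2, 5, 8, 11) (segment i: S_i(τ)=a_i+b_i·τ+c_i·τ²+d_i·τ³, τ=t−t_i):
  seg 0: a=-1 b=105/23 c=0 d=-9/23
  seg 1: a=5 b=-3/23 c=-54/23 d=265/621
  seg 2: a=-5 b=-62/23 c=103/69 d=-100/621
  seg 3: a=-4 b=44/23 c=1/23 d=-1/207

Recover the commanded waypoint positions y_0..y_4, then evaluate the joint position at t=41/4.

y_0=-1 y_1=5 y_2=-5 y_3=-4 y_4=2
S(41/4) = 691/1472

y_0 = S_0(0) = a_0 = -1
y_1 = S_1(0) = a_1 = 5
y_2 = S_2(0) = a_2 = -5
y_3 = S_3(0) = a_3 = -4
y_4 = S_3(3) = 2
t_q=41/4 is in segment 3 (τ=9/4); S_3(τ)=691/1472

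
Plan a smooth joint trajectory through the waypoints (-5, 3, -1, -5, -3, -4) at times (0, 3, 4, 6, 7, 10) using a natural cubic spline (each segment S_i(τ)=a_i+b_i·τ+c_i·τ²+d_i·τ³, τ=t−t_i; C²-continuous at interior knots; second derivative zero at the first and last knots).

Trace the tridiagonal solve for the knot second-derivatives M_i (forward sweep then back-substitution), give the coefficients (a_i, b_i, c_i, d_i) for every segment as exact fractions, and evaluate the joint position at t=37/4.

Δ: Δ0=8/3, Δ1=-4, Δ2=-2, Δ3=2, Δ4=-1/3
row 1: diag=8, rhs=-40; c'=1/8, d'=-5
row 2: denom=6−1·1/8=47/8; d'=(12−1·-5)/(47/8)=136/47
row 3: denom=6−2·16/47=250/47; d'=(24−2·136/47)/(250/47)=428/125
row 4: denom=8−1·47/250=1953/250; d'=(-14−1·428/125)/(1953/250)=-484/217
back: M4=-484/217
back: M3=428/125−47/250·-484/217=834/217
back: M2=136/47−16/47·834/217=344/217
back: M1=-5−1/8·344/217=-1128/217
M: M0=0, M1=-1128/217, M2=344/217, M3=834/217, M4=-484/217, M5=0
seg 0: a=-5, c=M0/2=0, d=(M1−M0)/(6·3)=-188/651, b=Δ0−h0·(2M0+M1)/6=3428/651
seg 1: a=3, c=M1/2=-564/217, d=(M2−M1)/(6·1)=736/651, b=Δ1−h1·(2M1+M2)/6=-1648/651
seg 2: a=-1, c=M2/2=172/217, d=(M3−M2)/(6·2)=35/186, b=Δ2−h2·(2M2+M3)/6=-2824/651
seg 3: a=-5, c=M3/2=417/217, d=(M4−M3)/(6·1)=-659/651, b=Δ3−h3·(2M3+M4)/6=710/651
seg 4: a=-3, c=M4/2=-242/217, d=(M5−M4)/(6·3)=242/1953, b=Δ4−h4·(2M4+M5)/6=1235/651
t_q=37/4 → seg 4, τ=9/4; S=-3+1235/651·τ+-242/217·τ²+242/1953·τ³=-20595/6944

  seg 0: a=-5 b=3428/651 c=0 d=-188/651
  seg 1: a=3 b=-1648/651 c=-564/217 d=736/651
  seg 2: a=-1 b=-2824/651 c=172/217 d=35/186
  seg 3: a=-5 b=710/651 c=417/217 d=-659/651
  seg 4: a=-3 b=1235/651 c=-242/217 d=242/1953
S(37/4) = -20595/6944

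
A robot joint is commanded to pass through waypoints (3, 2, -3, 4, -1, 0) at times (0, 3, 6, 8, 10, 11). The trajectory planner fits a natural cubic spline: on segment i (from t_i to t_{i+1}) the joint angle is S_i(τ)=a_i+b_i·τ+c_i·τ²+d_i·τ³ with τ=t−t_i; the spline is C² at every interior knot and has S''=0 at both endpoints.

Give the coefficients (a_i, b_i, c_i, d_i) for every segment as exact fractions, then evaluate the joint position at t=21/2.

  seg 0: a=3 b=246/383 c=0 d=-1121/10341
  seg 1: a=2 b=-875/383 c=-1121/1149 d=4073/10341
  seg 2: a=-3 b=956/383 c=984/383 d=-3167/3064
  seg 3: a=4 b=283/766 c=-5565/1532 d=3367/3064
  seg 4: a=-1 b=-373/383 c=1134/383 d=-378/383
S(21/2) = -1333/1532

Δ: Δ0=-1/3, Δ1=-5/3, Δ2=7/2, Δ3=-5/2, Δ4=1
row 1: diag=12, rhs=-8; c'=1/4, d'=-2/3
row 2: denom=10−3·1/4=37/4; d'=(31−3·-2/3)/(37/4)=132/37
row 3: denom=8−2·8/37=280/37; d'=(-36−2·132/37)/(280/37)=-57/10
row 4: denom=6−2·37/140=383/70; d'=(21−2·-57/10)/(383/70)=2268/383
back: M4=2268/383
back: M3=-57/10−37/140·2268/383=-5565/766
back: M2=132/37−8/37·-5565/766=1968/383
back: M1=-2/3−1/4·1968/383=-2242/1149
M: M0=0, M1=-2242/1149, M2=1968/383, M3=-5565/766, M4=2268/383, M5=0
seg 0: a=3, c=M0/2=0, d=(M1−M0)/(6·3)=-1121/10341, b=Δ0−h0·(2M0+M1)/6=246/383
seg 1: a=2, c=M1/2=-1121/1149, d=(M2−M1)/(6·3)=4073/10341, b=Δ1−h1·(2M1+M2)/6=-875/383
seg 2: a=-3, c=M2/2=984/383, d=(M3−M2)/(6·2)=-3167/3064, b=Δ2−h2·(2M2+M3)/6=956/383
seg 3: a=4, c=M3/2=-5565/1532, d=(M4−M3)/(6·2)=3367/3064, b=Δ3−h3·(2M3+M4)/6=283/766
seg 4: a=-1, c=M4/2=1134/383, d=(M5−M4)/(6·1)=-378/383, b=Δ4−h4·(2M4+M5)/6=-373/383
t_q=21/2 → seg 4, τ=1/2; S=-1+-373/383·τ+1134/383·τ²+-378/383·τ³=-1333/1532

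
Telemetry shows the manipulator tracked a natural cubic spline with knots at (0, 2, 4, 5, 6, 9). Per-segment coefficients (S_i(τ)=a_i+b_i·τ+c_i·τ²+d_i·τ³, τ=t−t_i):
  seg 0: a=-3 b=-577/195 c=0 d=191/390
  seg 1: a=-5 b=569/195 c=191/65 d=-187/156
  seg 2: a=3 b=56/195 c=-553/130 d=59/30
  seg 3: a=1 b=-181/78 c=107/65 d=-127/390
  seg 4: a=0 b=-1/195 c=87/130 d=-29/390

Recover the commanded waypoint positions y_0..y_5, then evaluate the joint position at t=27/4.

y_0=-3 y_1=-5 y_2=3 y_3=1 y_4=0 y_5=4
S(27/4) = 2839/8320

y_0 = S_0(0) = a_0 = -3
y_1 = S_1(0) = a_1 = -5
y_2 = S_2(0) = a_2 = 3
y_3 = S_3(0) = a_3 = 1
y_4 = S_4(0) = a_4 = 0
y_5 = S_4(3) = 4
t_q=27/4 is in segment 4 (τ=3/4); S_4(τ)=2839/8320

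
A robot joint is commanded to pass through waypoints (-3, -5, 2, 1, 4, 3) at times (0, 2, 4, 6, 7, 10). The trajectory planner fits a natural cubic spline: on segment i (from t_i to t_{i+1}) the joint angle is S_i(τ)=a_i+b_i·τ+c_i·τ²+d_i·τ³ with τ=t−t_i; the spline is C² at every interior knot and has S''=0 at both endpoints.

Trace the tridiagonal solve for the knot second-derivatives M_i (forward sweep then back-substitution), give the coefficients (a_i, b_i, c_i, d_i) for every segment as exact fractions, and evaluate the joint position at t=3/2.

  seg 0: a=-3 b=-4997/1923 c=0 d=1537/3846
  seg 1: a=-5 b=4225/1923 c=1537/641 d=-13433/15384
  seg 2: a=2 b=5039/3846 c=-7285/2564 d=14893/15384
  seg 3: a=1 b=3004/1923 c=1902/641 d=-2941/1923
  seg 4: a=4 b=5593/1923 c=-1039/641 d=1039/5769
S(3/2) = -56911/10256

Δ: Δ0=-1, Δ1=7/2, Δ2=-1/2, Δ3=3, Δ4=-1/3
row 1: diag=8, rhs=27; c'=1/4, d'=27/8
row 2: denom=8−2·1/4=15/2; d'=(-24−2·27/8)/(15/2)=-41/10
row 3: denom=6−2·4/15=82/15; d'=(21−2·-41/10)/(82/15)=219/41
row 4: denom=8−1·15/82=641/82; d'=(-20−1·219/41)/(641/82)=-2078/641
back: M4=-2078/641
back: M3=219/41−15/82·-2078/641=3804/641
back: M2=-41/10−4/15·3804/641=-7285/1282
back: M1=27/8−1/4·-7285/1282=3074/641
M: M0=0, M1=3074/641, M2=-7285/1282, M3=3804/641, M4=-2078/641, M5=0
seg 0: a=-3, c=M0/2=0, d=(M1−M0)/(6·2)=1537/3846, b=Δ0−h0·(2M0+M1)/6=-4997/1923
seg 1: a=-5, c=M1/2=1537/641, d=(M2−M1)/(6·2)=-13433/15384, b=Δ1−h1·(2M1+M2)/6=4225/1923
seg 2: a=2, c=M2/2=-7285/2564, d=(M3−M2)/(6·2)=14893/15384, b=Δ2−h2·(2M2+M3)/6=5039/3846
seg 3: a=1, c=M3/2=1902/641, d=(M4−M3)/(6·1)=-2941/1923, b=Δ3−h3·(2M3+M4)/6=3004/1923
seg 4: a=4, c=M4/2=-1039/641, d=(M5−M4)/(6·3)=1039/5769, b=Δ4−h4·(2M4+M5)/6=5593/1923
t_q=3/2 → seg 0, τ=3/2; S=-3+-4997/1923·τ+0·τ²+1537/3846·τ³=-56911/10256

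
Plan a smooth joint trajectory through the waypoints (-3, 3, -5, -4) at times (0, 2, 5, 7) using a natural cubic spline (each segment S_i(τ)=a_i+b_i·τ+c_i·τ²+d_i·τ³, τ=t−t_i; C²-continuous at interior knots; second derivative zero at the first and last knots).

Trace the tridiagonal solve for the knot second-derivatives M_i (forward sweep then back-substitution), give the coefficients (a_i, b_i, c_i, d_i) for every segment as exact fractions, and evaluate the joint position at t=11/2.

  seg 0: a=-3 b=1216/273 c=0 d=-397/1092
  seg 1: a=3 b=25/273 c=-397/182 d=53/126
  seg 2: a=-5 b=-895/546 c=146/91 d=-73/273
S(11/2) = -567/104

Δ: Δ0=3, Δ1=-8/3, Δ2=1/2
row 1: diag=10, rhs=-34; c'=3/10, d'=-17/5
row 2: denom=10−3·3/10=91/10; d'=(19−3·-17/5)/(91/10)=292/91
back: M2=292/91
back: M1=-17/5−3/10·292/91=-397/91
M: M0=0, M1=-397/91, M2=292/91, M3=0
seg 0: a=-3, c=M0/2=0, d=(M1−M0)/(6·2)=-397/1092, b=Δ0−h0·(2M0+M1)/6=1216/273
seg 1: a=3, c=M1/2=-397/182, d=(M2−M1)/(6·3)=53/126, b=Δ1−h1·(2M1+M2)/6=25/273
seg 2: a=-5, c=M2/2=146/91, d=(M3−M2)/(6·2)=-73/273, b=Δ2−h2·(2M2+M3)/6=-895/546
t_q=11/2 → seg 2, τ=1/2; S=-5+-895/546·τ+146/91·τ²+-73/273·τ³=-567/104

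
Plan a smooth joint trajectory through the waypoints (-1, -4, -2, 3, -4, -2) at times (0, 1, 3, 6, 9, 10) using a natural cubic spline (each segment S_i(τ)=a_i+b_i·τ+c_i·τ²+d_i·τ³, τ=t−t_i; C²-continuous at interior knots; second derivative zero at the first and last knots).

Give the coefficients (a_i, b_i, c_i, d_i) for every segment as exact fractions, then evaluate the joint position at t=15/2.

  seg 0: a=-1 b=-8063/2220 c=0 d=1403/2220
  seg 1: a=-4 b=-1927/1110 c=1403/740 d=-293/1110
  seg 2: a=-2 b=595/222 c=231/740 d=-13/60
  seg 3: a=3 b=-2879/2220 c=-303/185 d=2869/6660
  seg 4: a=-4 b=563/1110 c=1657/740 d=-1657/2220
S(15/2) = -1393/1184

Δ: Δ0=-3, Δ1=1, Δ2=5/3, Δ3=-7/3, Δ4=2
row 1: diag=6, rhs=24; c'=1/3, d'=4
row 2: denom=10−2·1/3=28/3; d'=(4−2·4)/(28/3)=-3/7
row 3: denom=12−3·9/28=309/28; d'=(-24−3·-3/7)/(309/28)=-212/103
row 4: denom=8−3·28/103=740/103; d'=(26−3·-212/103)/(740/103)=1657/370
back: M4=1657/370
back: M3=-212/103−28/103·1657/370=-606/185
back: M2=-3/7−9/28·-606/185=231/370
back: M1=4−1/3·231/370=1403/370
M: M0=0, M1=1403/370, M2=231/370, M3=-606/185, M4=1657/370, M5=0
seg 0: a=-1, c=M0/2=0, d=(M1−M0)/(6·1)=1403/2220, b=Δ0−h0·(2M0+M1)/6=-8063/2220
seg 1: a=-4, c=M1/2=1403/740, d=(M2−M1)/(6·2)=-293/1110, b=Δ1−h1·(2M1+M2)/6=-1927/1110
seg 2: a=-2, c=M2/2=231/740, d=(M3−M2)/(6·3)=-13/60, b=Δ2−h2·(2M2+M3)/6=595/222
seg 3: a=3, c=M3/2=-303/185, d=(M4−M3)/(6·3)=2869/6660, b=Δ3−h3·(2M3+M4)/6=-2879/2220
seg 4: a=-4, c=M4/2=1657/740, d=(M5−M4)/(6·1)=-1657/2220, b=Δ4−h4·(2M4+M5)/6=563/1110
t_q=15/2 → seg 3, τ=3/2; S=3+-2879/2220·τ+-303/185·τ²+2869/6660·τ³=-1393/1184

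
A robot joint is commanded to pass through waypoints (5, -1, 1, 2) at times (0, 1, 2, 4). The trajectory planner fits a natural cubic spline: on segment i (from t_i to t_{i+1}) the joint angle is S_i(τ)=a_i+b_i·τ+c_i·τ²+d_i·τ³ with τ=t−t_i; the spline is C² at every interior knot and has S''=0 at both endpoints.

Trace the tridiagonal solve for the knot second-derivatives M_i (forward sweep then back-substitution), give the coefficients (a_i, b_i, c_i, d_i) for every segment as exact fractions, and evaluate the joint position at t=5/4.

  seg 0: a=5 b=-375/46 c=0 d=99/46
  seg 1: a=-1 b=-39/23 c=297/46 d=-127/46
  seg 2: a=1 b=135/46 c=-42/23 d=7/23
S(5/4) = -3131/2944

Δ: Δ0=-6, Δ1=2, Δ2=1/2
row 1: diag=4, rhs=48; c'=1/4, d'=12
row 2: denom=6−1·1/4=23/4; d'=(-9−1·12)/(23/4)=-84/23
back: M2=-84/23
back: M1=12−1/4·-84/23=297/23
M: M0=0, M1=297/23, M2=-84/23, M3=0
seg 0: a=5, c=M0/2=0, d=(M1−M0)/(6·1)=99/46, b=Δ0−h0·(2M0+M1)/6=-375/46
seg 1: a=-1, c=M1/2=297/46, d=(M2−M1)/(6·1)=-127/46, b=Δ1−h1·(2M1+M2)/6=-39/23
seg 2: a=1, c=M2/2=-42/23, d=(M3−M2)/(6·2)=7/23, b=Δ2−h2·(2M2+M3)/6=135/46
t_q=5/4 → seg 1, τ=1/4; S=-1+-39/23·τ+297/46·τ²+-127/46·τ³=-3131/2944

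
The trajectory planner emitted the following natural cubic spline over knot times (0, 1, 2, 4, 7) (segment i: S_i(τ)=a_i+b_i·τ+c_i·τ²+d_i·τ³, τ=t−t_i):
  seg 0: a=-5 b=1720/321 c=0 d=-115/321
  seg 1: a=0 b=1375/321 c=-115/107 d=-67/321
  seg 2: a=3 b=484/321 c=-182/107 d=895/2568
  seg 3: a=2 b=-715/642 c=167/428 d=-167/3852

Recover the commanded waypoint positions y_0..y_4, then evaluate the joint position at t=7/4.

y_0=-5 y_1=0 y_2=3 y_3=2 y_4=1
S(7/4) = 17257/6848

y_0 = S_0(0) = a_0 = -5
y_1 = S_1(0) = a_1 = 0
y_2 = S_2(0) = a_2 = 3
y_3 = S_3(0) = a_3 = 2
y_4 = S_3(3) = 1
t_q=7/4 is in segment 1 (τ=3/4); S_1(τ)=17257/6848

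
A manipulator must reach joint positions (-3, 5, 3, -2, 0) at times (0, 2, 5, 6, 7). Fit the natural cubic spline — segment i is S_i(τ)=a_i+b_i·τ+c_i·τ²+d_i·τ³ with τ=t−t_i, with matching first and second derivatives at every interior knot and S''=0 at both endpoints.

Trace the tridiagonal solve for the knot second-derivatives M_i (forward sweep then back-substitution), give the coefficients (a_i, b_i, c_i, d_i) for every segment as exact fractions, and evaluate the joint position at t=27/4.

  seg 0: a=-3 b=1859/411 c=0 d=-215/1644
  seg 1: a=5 b=1214/411 c=-215/274 d=-347/2466
  seg 2: a=3 b=-4565/822 c=-281/137 d=2141/822
  seg 3: a=-2 b=-757/411 c=1579/274 d=-1579/822
S(27/4) = -16663/17536

Δ: Δ0=4, Δ1=-2/3, Δ2=-5, Δ3=2
row 1: diag=10, rhs=-28; c'=3/10, d'=-14/5
row 2: denom=8−3·3/10=71/10; d'=(-26−3·-14/5)/(71/10)=-176/71
row 3: denom=4−1·10/71=274/71; d'=(42−1·-176/71)/(274/71)=1579/137
back: M3=1579/137
back: M2=-176/71−10/71·1579/137=-562/137
back: M1=-14/5−3/10·-562/137=-215/137
M: M0=0, M1=-215/137, M2=-562/137, M3=1579/137, M4=0
seg 0: a=-3, c=M0/2=0, d=(M1−M0)/(6·2)=-215/1644, b=Δ0−h0·(2M0+M1)/6=1859/411
seg 1: a=5, c=M1/2=-215/274, d=(M2−M1)/(6·3)=-347/2466, b=Δ1−h1·(2M1+M2)/6=1214/411
seg 2: a=3, c=M2/2=-281/137, d=(M3−M2)/(6·1)=2141/822, b=Δ2−h2·(2M2+M3)/6=-4565/822
seg 3: a=-2, c=M3/2=1579/274, d=(M4−M3)/(6·1)=-1579/822, b=Δ3−h3·(2M3+M4)/6=-757/411
t_q=27/4 → seg 3, τ=3/4; S=-2+-757/411·τ+1579/274·τ²+-1579/822·τ³=-16663/17536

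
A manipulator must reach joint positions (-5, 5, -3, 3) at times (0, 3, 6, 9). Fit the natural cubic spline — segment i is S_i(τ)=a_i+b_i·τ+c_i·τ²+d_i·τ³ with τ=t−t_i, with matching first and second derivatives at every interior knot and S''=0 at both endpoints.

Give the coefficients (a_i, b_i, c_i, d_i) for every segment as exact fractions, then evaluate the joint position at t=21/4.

  seg 0: a=-5 b=236/45 c=0 d=-86/405
  seg 1: a=5 b=-22/45 c=-86/45 d=32/81
  seg 2: a=-3 b=-58/45 c=74/45 d=-74/405
S(21/4) = -51/40

Δ: Δ0=10/3, Δ1=-8/3, Δ2=2
row 1: diag=12, rhs=-36; c'=1/4, d'=-3
row 2: denom=12−3·1/4=45/4; d'=(28−3·-3)/(45/4)=148/45
back: M2=148/45
back: M1=-3−1/4·148/45=-172/45
M: M0=0, M1=-172/45, M2=148/45, M3=0
seg 0: a=-5, c=M0/2=0, d=(M1−M0)/(6·3)=-86/405, b=Δ0−h0·(2M0+M1)/6=236/45
seg 1: a=5, c=M1/2=-86/45, d=(M2−M1)/(6·3)=32/81, b=Δ1−h1·(2M1+M2)/6=-22/45
seg 2: a=-3, c=M2/2=74/45, d=(M3−M2)/(6·3)=-74/405, b=Δ2−h2·(2M2+M3)/6=-58/45
t_q=21/4 → seg 1, τ=9/4; S=5+-22/45·τ+-86/45·τ²+32/81·τ³=-51/40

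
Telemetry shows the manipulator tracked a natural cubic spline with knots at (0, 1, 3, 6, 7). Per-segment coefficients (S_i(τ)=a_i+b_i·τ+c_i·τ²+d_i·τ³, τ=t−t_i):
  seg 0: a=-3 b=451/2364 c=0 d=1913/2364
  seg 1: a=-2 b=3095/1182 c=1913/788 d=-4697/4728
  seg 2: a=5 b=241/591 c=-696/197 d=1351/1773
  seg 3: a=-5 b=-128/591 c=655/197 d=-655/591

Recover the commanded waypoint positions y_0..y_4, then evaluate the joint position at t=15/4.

y_0 = S_0(0) = a_0 = -3
y_1 = S_1(0) = a_1 = -2
y_2 = S_2(0) = a_2 = 5
y_3 = S_3(0) = a_3 = -5
y_4 = S_3(1) = -3
t_q=15/4 is in segment 2 (τ=3/4); S_2(τ)=45893/12608

y_0=-3 y_1=-2 y_2=5 y_3=-5 y_4=-3
S(15/4) = 45893/12608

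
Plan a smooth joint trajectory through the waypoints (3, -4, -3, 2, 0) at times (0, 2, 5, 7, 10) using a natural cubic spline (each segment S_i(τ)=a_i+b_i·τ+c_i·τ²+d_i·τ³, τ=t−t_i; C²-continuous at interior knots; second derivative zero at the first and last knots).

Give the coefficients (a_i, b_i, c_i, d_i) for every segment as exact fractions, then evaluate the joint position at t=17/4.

  seg 0: a=3 b=-3613/870 c=0 d=71/435
  seg 1: a=-4 b=-1909/870 c=142/145 d=-119/2610
  seg 2: a=-3 b=1066/435 c=33/58 d=-947/3480
  seg 3: a=2 b=1271/870 c=-617/580 d=617/5220
S(17/4) = -16699/3712

Δ: Δ0=-7/2, Δ1=1/3, Δ2=5/2, Δ3=-2/3
row 1: diag=10, rhs=23; c'=3/10, d'=23/10
row 2: denom=10−3·3/10=91/10; d'=(13−3·23/10)/(91/10)=61/91
row 3: denom=10−2·20/91=870/91; d'=(-19−2·61/91)/(870/91)=-617/290
back: M3=-617/290
back: M2=61/91−20/91·-617/290=33/29
back: M1=23/10−3/10·33/29=284/145
M: M0=0, M1=284/145, M2=33/29, M3=-617/290, M4=0
seg 0: a=3, c=M0/2=0, d=(M1−M0)/(6·2)=71/435, b=Δ0−h0·(2M0+M1)/6=-3613/870
seg 1: a=-4, c=M1/2=142/145, d=(M2−M1)/(6·3)=-119/2610, b=Δ1−h1·(2M1+M2)/6=-1909/870
seg 2: a=-3, c=M2/2=33/58, d=(M3−M2)/(6·2)=-947/3480, b=Δ2−h2·(2M2+M3)/6=1066/435
seg 3: a=2, c=M3/2=-617/580, d=(M4−M3)/(6·3)=617/5220, b=Δ3−h3·(2M3+M4)/6=1271/870
t_q=17/4 → seg 1, τ=9/4; S=-4+-1909/870·τ+142/145·τ²+-119/2610·τ³=-16699/3712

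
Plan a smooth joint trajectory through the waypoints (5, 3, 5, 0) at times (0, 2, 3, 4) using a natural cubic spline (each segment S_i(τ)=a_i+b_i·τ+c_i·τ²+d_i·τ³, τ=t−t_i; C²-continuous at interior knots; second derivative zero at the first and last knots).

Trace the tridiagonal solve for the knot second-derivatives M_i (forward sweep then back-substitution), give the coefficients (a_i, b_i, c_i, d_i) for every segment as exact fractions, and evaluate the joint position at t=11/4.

Δ: Δ0=-1, Δ1=2, Δ2=-5
row 1: diag=6, rhs=18; c'=1/6, d'=3
row 2: denom=4−1·1/6=23/6; d'=(-42−1·3)/(23/6)=-270/23
back: M2=-270/23
back: M1=3−1/6·-270/23=114/23
M: M0=0, M1=114/23, M2=-270/23, M3=0
seg 0: a=5, c=M0/2=0, d=(M1−M0)/(6·2)=19/46, b=Δ0−h0·(2M0+M1)/6=-61/23
seg 1: a=3, c=M1/2=57/23, d=(M2−M1)/(6·1)=-64/23, b=Δ1−h1·(2M1+M2)/6=53/23
seg 2: a=5, c=M2/2=-135/23, d=(M3−M2)/(6·1)=45/23, b=Δ2−h2·(2M2+M3)/6=-25/23
t_q=11/4 → seg 1, τ=3/4; S=3+53/23·τ+57/23·τ²+-64/23·τ³=1821/368

  seg 0: a=5 b=-61/23 c=0 d=19/46
  seg 1: a=3 b=53/23 c=57/23 d=-64/23
  seg 2: a=5 b=-25/23 c=-135/23 d=45/23
S(11/4) = 1821/368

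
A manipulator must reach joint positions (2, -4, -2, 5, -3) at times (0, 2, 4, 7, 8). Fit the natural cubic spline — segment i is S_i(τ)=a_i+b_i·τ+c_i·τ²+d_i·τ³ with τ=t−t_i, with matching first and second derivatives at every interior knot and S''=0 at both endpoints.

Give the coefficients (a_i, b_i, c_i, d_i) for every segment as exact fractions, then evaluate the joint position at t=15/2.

Δ: Δ0=-3, Δ1=1, Δ2=7/3, Δ3=-8
row 1: diag=8, rhs=24; c'=1/4, d'=3
row 2: denom=10−2·1/4=19/2; d'=(8−2·3)/(19/2)=4/19
row 3: denom=8−3·6/19=134/19; d'=(-62−3·4/19)/(134/19)=-595/67
back: M3=-595/67
back: M2=4/19−6/19·-595/67=202/67
back: M1=3−1/4·202/67=301/134
M: M0=0, M1=301/134, M2=202/67, M3=-595/67, M4=0
seg 0: a=2, c=M0/2=0, d=(M1−M0)/(6·2)=301/1608, b=Δ0−h0·(2M0+M1)/6=-1507/402
seg 1: a=-4, c=M1/2=301/268, d=(M2−M1)/(6·2)=103/1608, b=Δ1−h1·(2M1+M2)/6=-302/201
seg 2: a=-2, c=M2/2=101/67, d=(M3−M2)/(6·3)=-797/1206, b=Δ2−h2·(2M2+M3)/6=1511/402
seg 3: a=5, c=M3/2=-595/134, d=(M4−M3)/(6·1)=595/402, b=Δ3−h3·(2M3+M4)/6=-1013/201
t_q=15/2 → seg 3, τ=1/2; S=5+-1013/201·τ+-595/134·τ²+595/402·τ³=1667/1072

  seg 0: a=2 b=-1507/402 c=0 d=301/1608
  seg 1: a=-4 b=-302/201 c=301/268 d=103/1608
  seg 2: a=-2 b=1511/402 c=101/67 d=-797/1206
  seg 3: a=5 b=-1013/201 c=-595/134 d=595/402
S(15/2) = 1667/1072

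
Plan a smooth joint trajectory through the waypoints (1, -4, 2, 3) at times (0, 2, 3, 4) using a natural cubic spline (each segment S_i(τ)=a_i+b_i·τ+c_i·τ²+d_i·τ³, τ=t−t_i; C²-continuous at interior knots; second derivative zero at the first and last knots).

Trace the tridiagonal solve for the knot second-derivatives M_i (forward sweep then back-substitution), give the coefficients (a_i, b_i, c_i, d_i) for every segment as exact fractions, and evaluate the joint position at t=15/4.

  seg 0: a=1 b=-271/46 c=0 d=39/46
  seg 1: a=-4 b=197/46 c=117/23 d=-155/46
  seg 2: a=2 b=100/23 c=-231/46 d=77/46
S(15/4) = 9251/2944

Δ: Δ0=-5/2, Δ1=6, Δ2=1
row 1: diag=6, rhs=51; c'=1/6, d'=17/2
row 2: denom=4−1·1/6=23/6; d'=(-30−1·17/2)/(23/6)=-231/23
back: M2=-231/23
back: M1=17/2−1/6·-231/23=234/23
M: M0=0, M1=234/23, M2=-231/23, M3=0
seg 0: a=1, c=M0/2=0, d=(M1−M0)/(6·2)=39/46, b=Δ0−h0·(2M0+M1)/6=-271/46
seg 1: a=-4, c=M1/2=117/23, d=(M2−M1)/(6·1)=-155/46, b=Δ1−h1·(2M1+M2)/6=197/46
seg 2: a=2, c=M2/2=-231/46, d=(M3−M2)/(6·1)=77/46, b=Δ2−h2·(2M2+M3)/6=100/23
t_q=15/4 → seg 2, τ=3/4; S=2+100/23·τ+-231/46·τ²+77/46·τ³=9251/2944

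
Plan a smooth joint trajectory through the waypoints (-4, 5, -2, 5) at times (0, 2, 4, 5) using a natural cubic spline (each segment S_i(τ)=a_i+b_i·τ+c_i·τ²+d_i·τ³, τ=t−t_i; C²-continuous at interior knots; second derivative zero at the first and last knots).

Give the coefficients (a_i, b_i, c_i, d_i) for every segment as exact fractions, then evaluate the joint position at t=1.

Δ: Δ0=9/2, Δ1=-7/2, Δ2=7
row 1: diag=8, rhs=-48; c'=1/4, d'=-6
row 2: denom=6−2·1/4=11/2; d'=(63−2·-6)/(11/2)=150/11
back: M2=150/11
back: M1=-6−1/4·150/11=-207/22
M: M0=0, M1=-207/22, M2=150/11, M3=0
seg 0: a=-4, c=M0/2=0, d=(M1−M0)/(6·2)=-69/88, b=Δ0−h0·(2M0+M1)/6=84/11
seg 1: a=5, c=M1/2=-207/44, d=(M2−M1)/(6·2)=169/88, b=Δ1−h1·(2M1+M2)/6=-39/22
seg 2: a=-2, c=M2/2=75/11, d=(M3−M2)/(6·1)=-25/11, b=Δ2−h2·(2M2+M3)/6=27/11
t_q=1 → seg 0, τ=1; S=-4+84/11·τ+0·τ²+-69/88·τ³=251/88

  seg 0: a=-4 b=84/11 c=0 d=-69/88
  seg 1: a=5 b=-39/22 c=-207/44 d=169/88
  seg 2: a=-2 b=27/11 c=75/11 d=-25/11
S(1) = 251/88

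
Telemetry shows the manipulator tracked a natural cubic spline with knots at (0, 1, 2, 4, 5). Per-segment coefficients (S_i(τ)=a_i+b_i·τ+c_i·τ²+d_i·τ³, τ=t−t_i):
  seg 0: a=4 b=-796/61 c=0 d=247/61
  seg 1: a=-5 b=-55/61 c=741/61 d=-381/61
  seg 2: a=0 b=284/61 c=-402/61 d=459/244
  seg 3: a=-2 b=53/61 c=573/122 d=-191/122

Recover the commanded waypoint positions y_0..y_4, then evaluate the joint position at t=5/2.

y_0=4 y_1=-5 y_2=0 y_3=-2 y_4=2
S(5/2) = 1787/1952

y_0 = S_0(0) = a_0 = 4
y_1 = S_1(0) = a_1 = -5
y_2 = S_2(0) = a_2 = 0
y_3 = S_3(0) = a_3 = -2
y_4 = S_3(1) = 2
t_q=5/2 is in segment 2 (τ=1/2); S_2(τ)=1787/1952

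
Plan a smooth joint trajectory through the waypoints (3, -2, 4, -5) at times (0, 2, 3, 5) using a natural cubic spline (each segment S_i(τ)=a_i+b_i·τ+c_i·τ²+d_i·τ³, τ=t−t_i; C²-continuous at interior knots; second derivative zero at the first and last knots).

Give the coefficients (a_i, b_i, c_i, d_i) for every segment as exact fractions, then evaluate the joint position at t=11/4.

Δ: Δ0=-5/2, Δ1=6, Δ2=-9/2
row 1: diag=6, rhs=51; c'=1/6, d'=17/2
row 2: denom=6−1·1/6=35/6; d'=(-63−1·17/2)/(35/6)=-429/35
back: M2=-429/35
back: M1=17/2−1/6·-429/35=369/35
M: M0=0, M1=369/35, M2=-429/35, M3=0
seg 0: a=3, c=M0/2=0, d=(M1−M0)/(6·2)=123/140, b=Δ0−h0·(2M0+M1)/6=-421/70
seg 1: a=-2, c=M1/2=369/70, d=(M2−M1)/(6·1)=-19/5, b=Δ1−h1·(2M1+M2)/6=317/70
seg 2: a=4, c=M2/2=-429/70, d=(M3−M2)/(6·2)=143/140, b=Δ2−h2·(2M2+M3)/6=257/70
t_q=11/4 → seg 1, τ=3/4; S=-2+317/70·τ+369/70·τ²+-19/5·τ³=6179/2240

  seg 0: a=3 b=-421/70 c=0 d=123/140
  seg 1: a=-2 b=317/70 c=369/70 d=-19/5
  seg 2: a=4 b=257/70 c=-429/70 d=143/140
S(11/4) = 6179/2240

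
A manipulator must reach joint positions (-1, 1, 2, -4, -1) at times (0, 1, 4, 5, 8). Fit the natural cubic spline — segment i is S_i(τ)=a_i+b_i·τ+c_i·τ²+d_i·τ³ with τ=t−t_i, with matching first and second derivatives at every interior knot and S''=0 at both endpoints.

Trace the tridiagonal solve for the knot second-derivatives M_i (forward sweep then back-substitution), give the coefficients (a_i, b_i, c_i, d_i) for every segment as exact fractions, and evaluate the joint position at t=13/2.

  seg 0: a=-1 b=199/108 c=0 d=17/108
  seg 1: a=1 b=125/54 c=17/36 d=-367/972
  seg 2: a=2 b=-545/108 c=-79/27 d=71/36
  seg 3: a=-4 b=-269/54 c=323/108 d=-323/972
S(13/2) = -563/96

Δ: Δ0=2, Δ1=1/3, Δ2=-6, Δ3=1
row 1: diag=8, rhs=-10; c'=3/8, d'=-5/4
row 2: denom=8−3·3/8=55/8; d'=(-38−3·-5/4)/(55/8)=-274/55
row 3: denom=8−1·8/55=432/55; d'=(42−1·-274/55)/(432/55)=323/54
back: M3=323/54
back: M2=-274/55−8/55·323/54=-158/27
back: M1=-5/4−3/8·-158/27=17/18
M: M0=0, M1=17/18, M2=-158/27, M3=323/54, M4=0
seg 0: a=-1, c=M0/2=0, d=(M1−M0)/(6·1)=17/108, b=Δ0−h0·(2M0+M1)/6=199/108
seg 1: a=1, c=M1/2=17/36, d=(M2−M1)/(6·3)=-367/972, b=Δ1−h1·(2M1+M2)/6=125/54
seg 2: a=2, c=M2/2=-79/27, d=(M3−M2)/(6·1)=71/36, b=Δ2−h2·(2M2+M3)/6=-545/108
seg 3: a=-4, c=M3/2=323/108, d=(M4−M3)/(6·3)=-323/972, b=Δ3−h3·(2M3+M4)/6=-269/54
t_q=13/2 → seg 3, τ=3/2; S=-4+-269/54·τ+323/108·τ²+-323/972·τ³=-563/96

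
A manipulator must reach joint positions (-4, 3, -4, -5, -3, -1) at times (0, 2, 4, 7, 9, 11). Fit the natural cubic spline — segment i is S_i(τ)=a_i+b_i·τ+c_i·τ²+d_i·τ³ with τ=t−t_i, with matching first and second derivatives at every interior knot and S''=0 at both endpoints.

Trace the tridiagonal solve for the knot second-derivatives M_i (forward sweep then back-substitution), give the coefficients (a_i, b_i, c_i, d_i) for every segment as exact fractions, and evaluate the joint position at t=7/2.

  seg 0: a=-4 b=215/39 c=0 d=-157/312
  seg 1: a=3 b=-41/78 c=-157/52 d=239/312
  seg 2: a=-4 b=-133/39 c=41/26 d=-43/234
  seg 3: a=-5 b=85/78 c=-1/13 d=5/312
  seg 4: a=-3 b=38/39 c=1/52 d=-1/312
S(7/2) = -1661/832

Δ: Δ0=7/2, Δ1=-7/2, Δ2=-1/3, Δ3=1, Δ4=1
row 1: diag=8, rhs=-42; c'=1/4, d'=-21/4
row 2: denom=10−2·1/4=19/2; d'=(19−2·-21/4)/(19/2)=59/19
row 3: denom=10−3·6/19=172/19; d'=(8−3·59/19)/(172/19)=-25/172
row 4: denom=8−2·19/86=325/43; d'=(0−2·-25/172)/(325/43)=1/26
back: M4=1/26
back: M3=-25/172−19/86·1/26=-2/13
back: M2=59/19−6/19·-2/13=41/13
back: M1=-21/4−1/4·41/13=-157/26
M: M0=0, M1=-157/26, M2=41/13, M3=-2/13, M4=1/26, M5=0
seg 0: a=-4, c=M0/2=0, d=(M1−M0)/(6·2)=-157/312, b=Δ0−h0·(2M0+M1)/6=215/39
seg 1: a=3, c=M1/2=-157/52, d=(M2−M1)/(6·2)=239/312, b=Δ1−h1·(2M1+M2)/6=-41/78
seg 2: a=-4, c=M2/2=41/26, d=(M3−M2)/(6·3)=-43/234, b=Δ2−h2·(2M2+M3)/6=-133/39
seg 3: a=-5, c=M3/2=-1/13, d=(M4−M3)/(6·2)=5/312, b=Δ3−h3·(2M3+M4)/6=85/78
seg 4: a=-3, c=M4/2=1/52, d=(M5−M4)/(6·2)=-1/312, b=Δ4−h4·(2M4+M5)/6=38/39
t_q=7/2 → seg 1, τ=3/2; S=3+-41/78·τ+-157/52·τ²+239/312·τ³=-1661/832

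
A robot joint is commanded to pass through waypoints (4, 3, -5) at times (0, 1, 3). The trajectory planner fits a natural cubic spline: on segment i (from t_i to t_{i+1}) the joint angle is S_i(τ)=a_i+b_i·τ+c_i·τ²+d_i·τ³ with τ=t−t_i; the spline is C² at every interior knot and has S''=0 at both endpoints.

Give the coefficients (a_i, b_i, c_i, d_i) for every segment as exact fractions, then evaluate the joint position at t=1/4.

  seg 0: a=4 b=-1/2 c=0 d=-1/2
  seg 1: a=3 b=-2 c=-3/2 d=1/4
S(1/4) = 495/128

Δ: Δ0=-1, Δ1=-4
row 1: diag=6, rhs=-18; c'=1/3, d'=-3
back: M1=-3
M: M0=0, M1=-3, M2=0
seg 0: a=4, c=M0/2=0, d=(M1−M0)/(6·1)=-1/2, b=Δ0−h0·(2M0+M1)/6=-1/2
seg 1: a=3, c=M1/2=-3/2, d=(M2−M1)/(6·2)=1/4, b=Δ1−h1·(2M1+M2)/6=-2
t_q=1/4 → seg 0, τ=1/4; S=4+-1/2·τ+0·τ²+-1/2·τ³=495/128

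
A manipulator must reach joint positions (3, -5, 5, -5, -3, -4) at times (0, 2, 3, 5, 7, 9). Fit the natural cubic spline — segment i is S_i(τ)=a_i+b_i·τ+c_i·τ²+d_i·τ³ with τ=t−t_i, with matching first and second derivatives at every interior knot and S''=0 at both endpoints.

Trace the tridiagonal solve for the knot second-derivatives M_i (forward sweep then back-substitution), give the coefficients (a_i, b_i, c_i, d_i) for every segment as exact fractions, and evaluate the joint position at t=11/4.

  seg 0: a=3 b=-4705/477 c=0 d=2797/1908
  seg 1: a=-5 b=3686/477 c=2797/318 d=-6223/954
  seg 2: a=5 b=5485/954 c=-571/53 d=10301/3816
  seg 3: a=-5 b=-2362/477 c=3449/636 d=-4669/3816
  seg 4: a=-3 b=1963/954 c=-305/159 d=305/954
S(11/4) = 60877/20352

Δ: Δ0=-4, Δ1=10, Δ2=-5, Δ3=1, Δ4=-1/2
row 1: diag=6, rhs=84; c'=1/6, d'=14
row 2: denom=6−1·1/6=35/6; d'=(-90−1·14)/(35/6)=-624/35
row 3: denom=8−2·12/35=256/35; d'=(36−2·-624/35)/(256/35)=627/64
row 4: denom=8−2·35/128=477/64; d'=(-9−2·627/64)/(477/64)=-610/159
back: M4=-610/159
back: M3=627/64−35/128·-610/159=3449/318
back: M2=-624/35−12/35·3449/318=-1142/53
back: M1=14−1/6·-1142/53=2797/159
M: M0=0, M1=2797/159, M2=-1142/53, M3=3449/318, M4=-610/159, M5=0
seg 0: a=3, c=M0/2=0, d=(M1−M0)/(6·2)=2797/1908, b=Δ0−h0·(2M0+M1)/6=-4705/477
seg 1: a=-5, c=M1/2=2797/318, d=(M2−M1)/(6·1)=-6223/954, b=Δ1−h1·(2M1+M2)/6=3686/477
seg 2: a=5, c=M2/2=-571/53, d=(M3−M2)/(6·2)=10301/3816, b=Δ2−h2·(2M2+M3)/6=5485/954
seg 3: a=-5, c=M3/2=3449/636, d=(M4−M3)/(6·2)=-4669/3816, b=Δ3−h3·(2M3+M4)/6=-2362/477
seg 4: a=-3, c=M4/2=-305/159, d=(M5−M4)/(6·2)=305/954, b=Δ4−h4·(2M4+M5)/6=1963/954
t_q=11/4 → seg 1, τ=3/4; S=-5+3686/477·τ+2797/318·τ²+-6223/954·τ³=60877/20352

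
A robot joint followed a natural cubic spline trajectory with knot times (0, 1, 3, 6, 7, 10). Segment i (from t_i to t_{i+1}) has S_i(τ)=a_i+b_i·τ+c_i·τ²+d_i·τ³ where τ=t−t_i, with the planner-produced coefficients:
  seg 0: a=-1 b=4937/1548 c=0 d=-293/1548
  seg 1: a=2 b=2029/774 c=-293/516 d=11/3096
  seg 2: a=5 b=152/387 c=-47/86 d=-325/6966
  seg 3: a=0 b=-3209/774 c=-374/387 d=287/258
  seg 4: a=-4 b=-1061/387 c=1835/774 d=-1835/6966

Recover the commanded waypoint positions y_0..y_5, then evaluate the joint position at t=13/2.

y_0 = S_0(0) = a_0 = -1
y_1 = S_1(0) = a_1 = 2
y_2 = S_2(0) = a_2 = 5
y_3 = S_3(0) = a_3 = 0
y_4 = S_4(0) = a_4 = -4
y_5 = S_4(3) = 2
t_q=13/2 is in segment 3 (τ=1/2); S_3(τ)=-13471/6192

y_0=-1 y_1=2 y_2=5 y_3=0 y_4=-4 y_5=2
S(13/2) = -13471/6192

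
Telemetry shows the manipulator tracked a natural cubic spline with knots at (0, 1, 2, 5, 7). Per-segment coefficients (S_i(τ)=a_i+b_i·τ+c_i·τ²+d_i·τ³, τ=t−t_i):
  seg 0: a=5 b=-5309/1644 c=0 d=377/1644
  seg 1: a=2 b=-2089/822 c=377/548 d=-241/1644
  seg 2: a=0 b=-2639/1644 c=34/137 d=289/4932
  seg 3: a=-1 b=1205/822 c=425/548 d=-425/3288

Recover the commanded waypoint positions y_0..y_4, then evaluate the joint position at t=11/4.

y_0 = S_0(0) = a_0 = 5
y_1 = S_1(0) = a_1 = 2
y_2 = S_2(0) = a_2 = 0
y_3 = S_3(0) = a_3 = -1
y_4 = S_3(2) = 4
t_q=11/4 is in segment 2 (τ=3/4); S_2(τ)=-36461/35072

y_0=5 y_1=2 y_2=0 y_3=-1 y_4=4
S(11/4) = -36461/35072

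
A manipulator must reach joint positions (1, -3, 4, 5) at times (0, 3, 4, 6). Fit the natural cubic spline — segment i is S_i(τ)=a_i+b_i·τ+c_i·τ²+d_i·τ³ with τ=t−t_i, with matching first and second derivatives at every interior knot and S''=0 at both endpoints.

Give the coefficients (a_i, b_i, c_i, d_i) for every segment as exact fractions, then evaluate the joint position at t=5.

Δ: Δ0=-4/3, Δ1=7, Δ2=1/2
row 1: diag=8, rhs=50; c'=1/8, d'=25/4
row 2: denom=6−1·1/8=47/8; d'=(-39−1·25/4)/(47/8)=-362/47
back: M2=-362/47
back: M1=25/4−1/8·-362/47=339/47
M: M0=0, M1=339/47, M2=-362/47, M3=0
seg 0: a=1, c=M0/2=0, d=(M1−M0)/(6·3)=113/282, b=Δ0−h0·(2M0+M1)/6=-1393/282
seg 1: a=-3, c=M1/2=339/94, d=(M2−M1)/(6·1)=-701/282, b=Δ1−h1·(2M1+M2)/6=829/141
seg 2: a=4, c=M2/2=-181/47, d=(M3−M2)/(6·2)=181/282, b=Δ2−h2·(2M2+M3)/6=1589/282
t_q=5 → seg 2, τ=1; S=4+1589/282·τ+-181/47·τ²+181/282·τ³=302/47

  seg 0: a=1 b=-1393/282 c=0 d=113/282
  seg 1: a=-3 b=829/141 c=339/94 d=-701/282
  seg 2: a=4 b=1589/282 c=-181/47 d=181/282
S(5) = 302/47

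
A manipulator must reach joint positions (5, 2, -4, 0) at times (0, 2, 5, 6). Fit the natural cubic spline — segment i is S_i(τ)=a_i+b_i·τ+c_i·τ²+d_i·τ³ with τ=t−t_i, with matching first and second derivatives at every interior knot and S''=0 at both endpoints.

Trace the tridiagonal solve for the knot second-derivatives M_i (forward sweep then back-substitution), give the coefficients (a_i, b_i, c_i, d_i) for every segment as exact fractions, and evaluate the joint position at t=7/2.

  seg 0: a=5 b=-125/142 c=0 d=-11/71
  seg 1: a=2 b=-389/142 c=-66/71 d=167/426
  seg 2: a=-4 b=161/71 c=369/142 d=-123/142
S(7/2) = -3269/1136

Δ: Δ0=-3/2, Δ1=-2, Δ2=4
row 1: diag=10, rhs=-3; c'=3/10, d'=-3/10
row 2: denom=8−3·3/10=71/10; d'=(36−3·-3/10)/(71/10)=369/71
back: M2=369/71
back: M1=-3/10−3/10·369/71=-132/71
M: M0=0, M1=-132/71, M2=369/71, M3=0
seg 0: a=5, c=M0/2=0, d=(M1−M0)/(6·2)=-11/71, b=Δ0−h0·(2M0+M1)/6=-125/142
seg 1: a=2, c=M1/2=-66/71, d=(M2−M1)/(6·3)=167/426, b=Δ1−h1·(2M1+M2)/6=-389/142
seg 2: a=-4, c=M2/2=369/142, d=(M3−M2)/(6·1)=-123/142, b=Δ2−h2·(2M2+M3)/6=161/71
t_q=7/2 → seg 1, τ=3/2; S=2+-389/142·τ+-66/71·τ²+167/426·τ³=-3269/1136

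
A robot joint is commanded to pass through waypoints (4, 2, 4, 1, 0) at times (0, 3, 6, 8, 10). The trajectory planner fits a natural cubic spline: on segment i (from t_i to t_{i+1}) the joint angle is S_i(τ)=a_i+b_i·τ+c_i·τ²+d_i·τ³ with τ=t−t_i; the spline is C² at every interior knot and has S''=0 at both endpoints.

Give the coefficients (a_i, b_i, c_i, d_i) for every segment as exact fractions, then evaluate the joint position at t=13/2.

Δ: Δ0=-2/3, Δ1=2/3, Δ2=-3/2, Δ3=-1/2
row 1: diag=12, rhs=8; c'=1/4, d'=2/3
row 2: denom=10−3·1/4=37/4; d'=(-13−3·2/3)/(37/4)=-60/37
row 3: denom=8−2·8/37=280/37; d'=(6−2·-60/37)/(280/37)=171/140
back: M3=171/140
back: M2=-60/37−8/37·171/140=-66/35
back: M1=2/3−1/4·-66/35=239/210
M: M0=0, M1=239/210, M2=-66/35, M3=171/140, M4=0
seg 0: a=4, c=M0/2=0, d=(M1−M0)/(6·3)=239/3780, b=Δ0−h0·(2M0+M1)/6=-173/140
seg 1: a=2, c=M1/2=239/420, d=(M2−M1)/(6·3)=-127/756, b=Δ1−h1·(2M1+M2)/6=33/70
seg 2: a=4, c=M2/2=-33/35, d=(M3−M2)/(6·2)=29/112, b=Δ2−h2·(2M2+M3)/6=-13/20
seg 3: a=1, c=M3/2=171/280, d=(M4−M3)/(6·2)=-57/560, b=Δ3−h3·(2M3+M4)/6=-46/35
t_q=13/2 → seg 2, τ=1/2; S=4+-13/20·τ+-33/35·τ²+29/112·τ³=15553/4480

  seg 0: a=4 b=-173/140 c=0 d=239/3780
  seg 1: a=2 b=33/70 c=239/420 d=-127/756
  seg 2: a=4 b=-13/20 c=-33/35 d=29/112
  seg 3: a=1 b=-46/35 c=171/280 d=-57/560
S(13/2) = 15553/4480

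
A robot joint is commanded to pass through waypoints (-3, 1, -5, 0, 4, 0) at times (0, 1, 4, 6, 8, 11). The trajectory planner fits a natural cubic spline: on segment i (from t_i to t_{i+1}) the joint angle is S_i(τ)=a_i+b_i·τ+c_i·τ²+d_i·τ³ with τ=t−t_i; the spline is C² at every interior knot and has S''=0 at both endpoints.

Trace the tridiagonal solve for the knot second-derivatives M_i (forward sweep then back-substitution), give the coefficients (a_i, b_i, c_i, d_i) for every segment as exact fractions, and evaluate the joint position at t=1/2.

Δ: Δ0=4, Δ1=-2, Δ2=5/2, Δ3=2, Δ4=-4/3
row 1: diag=8, rhs=-36; c'=3/8, d'=-9/2
row 2: denom=10−3·3/8=71/8; d'=(27−3·-9/2)/(71/8)=324/71
row 3: denom=8−2·16/71=536/71; d'=(-3−2·324/71)/(536/71)=-861/536
row 4: denom=10−2·71/268=1269/134; d'=(-20−2·-861/536)/(1269/134)=-4499/2538
back: M4=-4499/2538
back: M3=-861/536−71/268·-4499/2538=-2885/2538
back: M2=324/71−16/71·-2885/2538=6116/1269
back: M1=-9/2−3/8·6116/1269=-2668/423
M: M0=0, M1=-2668/423, M2=6116/1269, M3=-2885/2538, M4=-4499/2538, M5=0
seg 0: a=-3, c=M0/2=0, d=(M1−M0)/(6·1)=-1334/1269, b=Δ0−h0·(2M0+M1)/6=6410/1269
seg 1: a=1, c=M1/2=-1334/423, d=(M2−M1)/(6·3)=7060/11421, b=Δ1−h1·(2M1+M2)/6=2408/1269
seg 2: a=-5, c=M2/2=3058/1269, d=(M3−M2)/(6·2)=-5039/10152, b=Δ2−h2·(2M2+M3)/6=-424/1269
seg 3: a=0, c=M3/2=-2885/5076, d=(M4−M3)/(6·2)=-269/5076, b=Δ3−h3·(2M3+M4)/6=2833/846
seg 4: a=4, c=M4/2=-4499/5076, d=(M5−M4)/(6·3)=4499/45684, b=Δ4−h4·(2M4+M5)/6=1115/2538
t_q=1/2 → seg 0, τ=1/2; S=-3+6410/1269·τ+0·τ²+-1334/1269·τ³=-1025/1692

  seg 0: a=-3 b=6410/1269 c=0 d=-1334/1269
  seg 1: a=1 b=2408/1269 c=-1334/423 d=7060/11421
  seg 2: a=-5 b=-424/1269 c=3058/1269 d=-5039/10152
  seg 3: a=0 b=2833/846 c=-2885/5076 d=-269/5076
  seg 4: a=4 b=1115/2538 c=-4499/5076 d=4499/45684
S(1/2) = -1025/1692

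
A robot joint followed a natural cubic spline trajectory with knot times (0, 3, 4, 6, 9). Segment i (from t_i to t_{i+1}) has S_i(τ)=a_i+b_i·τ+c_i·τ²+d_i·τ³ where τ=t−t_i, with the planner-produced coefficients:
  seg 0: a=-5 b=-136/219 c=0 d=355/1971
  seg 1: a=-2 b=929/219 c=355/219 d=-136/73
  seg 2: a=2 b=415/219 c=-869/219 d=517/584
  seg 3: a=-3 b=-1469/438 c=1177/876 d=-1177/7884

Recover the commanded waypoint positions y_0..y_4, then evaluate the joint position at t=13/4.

y_0 = S_0(0) = a_0 = -5
y_1 = S_1(0) = a_1 = -2
y_2 = S_2(0) = a_2 = 2
y_3 = S_3(0) = a_3 = -3
y_4 = S_3(3) = -5
t_q=13/4 is in segment 1 (τ=1/4); S_1(τ)=-1013/1168

y_0=-5 y_1=-2 y_2=2 y_3=-3 y_4=-5
S(13/4) = -1013/1168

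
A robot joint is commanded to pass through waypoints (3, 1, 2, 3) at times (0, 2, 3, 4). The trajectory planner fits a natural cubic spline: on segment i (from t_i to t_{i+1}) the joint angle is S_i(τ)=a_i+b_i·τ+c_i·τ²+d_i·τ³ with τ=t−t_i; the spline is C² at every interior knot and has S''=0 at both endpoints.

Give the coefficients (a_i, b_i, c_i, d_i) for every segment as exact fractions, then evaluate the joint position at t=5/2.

  seg 0: a=3 b=-39/23 c=0 d=4/23
  seg 1: a=1 b=9/23 c=24/23 d=-10/23
  seg 2: a=2 b=27/23 c=-6/23 d=2/23
S(5/2) = 129/92

Δ: Δ0=-1, Δ1=1, Δ2=1
row 1: diag=6, rhs=12; c'=1/6, d'=2
row 2: denom=4−1·1/6=23/6; d'=(0−1·2)/(23/6)=-12/23
back: M2=-12/23
back: M1=2−1/6·-12/23=48/23
M: M0=0, M1=48/23, M2=-12/23, M3=0
seg 0: a=3, c=M0/2=0, d=(M1−M0)/(6·2)=4/23, b=Δ0−h0·(2M0+M1)/6=-39/23
seg 1: a=1, c=M1/2=24/23, d=(M2−M1)/(6·1)=-10/23, b=Δ1−h1·(2M1+M2)/6=9/23
seg 2: a=2, c=M2/2=-6/23, d=(M3−M2)/(6·1)=2/23, b=Δ2−h2·(2M2+M3)/6=27/23
t_q=5/2 → seg 1, τ=1/2; S=1+9/23·τ+24/23·τ²+-10/23·τ³=129/92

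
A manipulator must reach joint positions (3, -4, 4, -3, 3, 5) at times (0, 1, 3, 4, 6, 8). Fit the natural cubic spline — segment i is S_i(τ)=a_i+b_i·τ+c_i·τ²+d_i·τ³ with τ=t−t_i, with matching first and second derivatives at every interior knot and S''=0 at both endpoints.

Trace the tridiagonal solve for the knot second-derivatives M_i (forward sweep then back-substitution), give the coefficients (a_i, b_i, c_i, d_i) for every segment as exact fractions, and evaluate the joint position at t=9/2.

  seg 0: a=3 b=-842/85 c=0 d=247/85
  seg 1: a=-4 b=-101/85 c=741/85 d=-1041/340
  seg 2: a=4 b=-52/17 c=-1641/170 d=971/170
  seg 3: a=-3 b=-889/170 c=636/85 d=-229/136
  seg 4: a=3 b=382/85 c=-891/340 d=297/680
S(9/2) = -21513/5440

Δ: Δ0=-7, Δ1=4, Δ2=-7, Δ3=3, Δ4=1
row 1: diag=6, rhs=66; c'=1/3, d'=11
row 2: denom=6−2·1/3=16/3; d'=(-66−2·11)/(16/3)=-33/2
row 3: denom=6−1·3/16=93/16; d'=(60−1·-33/2)/(93/16)=408/31
row 4: denom=8−2·32/93=680/93; d'=(-12−2·408/31)/(680/93)=-891/170
back: M4=-891/170
back: M3=408/31−32/93·-891/170=1272/85
back: M2=-33/2−3/16·1272/85=-1641/85
back: M1=11−1/3·-1641/85=1482/85
M: M0=0, M1=1482/85, M2=-1641/85, M3=1272/85, M4=-891/170, M5=0
seg 0: a=3, c=M0/2=0, d=(M1−M0)/(6·1)=247/85, b=Δ0−h0·(2M0+M1)/6=-842/85
seg 1: a=-4, c=M1/2=741/85, d=(M2−M1)/(6·2)=-1041/340, b=Δ1−h1·(2M1+M2)/6=-101/85
seg 2: a=4, c=M2/2=-1641/170, d=(M3−M2)/(6·1)=971/170, b=Δ2−h2·(2M2+M3)/6=-52/17
seg 3: a=-3, c=M3/2=636/85, d=(M4−M3)/(6·2)=-229/136, b=Δ3−h3·(2M3+M4)/6=-889/170
seg 4: a=3, c=M4/2=-891/340, d=(M5−M4)/(6·2)=297/680, b=Δ4−h4·(2M4+M5)/6=382/85
t_q=9/2 → seg 3, τ=1/2; S=-3+-889/170·τ+636/85·τ²+-229/136·τ³=-21513/5440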